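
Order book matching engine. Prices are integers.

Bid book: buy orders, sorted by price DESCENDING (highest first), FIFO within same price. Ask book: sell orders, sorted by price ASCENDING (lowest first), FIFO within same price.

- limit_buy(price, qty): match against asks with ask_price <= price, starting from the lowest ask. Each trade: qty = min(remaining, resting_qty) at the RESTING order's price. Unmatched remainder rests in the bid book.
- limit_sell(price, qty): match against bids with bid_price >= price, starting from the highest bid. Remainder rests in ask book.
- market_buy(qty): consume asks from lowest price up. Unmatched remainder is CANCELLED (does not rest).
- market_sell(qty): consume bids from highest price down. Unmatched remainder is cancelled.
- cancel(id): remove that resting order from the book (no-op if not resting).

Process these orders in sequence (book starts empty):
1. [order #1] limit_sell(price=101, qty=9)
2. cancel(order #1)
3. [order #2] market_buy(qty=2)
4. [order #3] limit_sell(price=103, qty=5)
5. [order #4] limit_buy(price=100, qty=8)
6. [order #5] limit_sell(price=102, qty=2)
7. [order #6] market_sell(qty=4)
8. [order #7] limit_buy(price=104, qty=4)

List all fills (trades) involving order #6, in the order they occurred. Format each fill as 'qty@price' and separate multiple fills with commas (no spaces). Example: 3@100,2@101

Answer: 4@100

Derivation:
After op 1 [order #1] limit_sell(price=101, qty=9): fills=none; bids=[-] asks=[#1:9@101]
After op 2 cancel(order #1): fills=none; bids=[-] asks=[-]
After op 3 [order #2] market_buy(qty=2): fills=none; bids=[-] asks=[-]
After op 4 [order #3] limit_sell(price=103, qty=5): fills=none; bids=[-] asks=[#3:5@103]
After op 5 [order #4] limit_buy(price=100, qty=8): fills=none; bids=[#4:8@100] asks=[#3:5@103]
After op 6 [order #5] limit_sell(price=102, qty=2): fills=none; bids=[#4:8@100] asks=[#5:2@102 #3:5@103]
After op 7 [order #6] market_sell(qty=4): fills=#4x#6:4@100; bids=[#4:4@100] asks=[#5:2@102 #3:5@103]
After op 8 [order #7] limit_buy(price=104, qty=4): fills=#7x#5:2@102 #7x#3:2@103; bids=[#4:4@100] asks=[#3:3@103]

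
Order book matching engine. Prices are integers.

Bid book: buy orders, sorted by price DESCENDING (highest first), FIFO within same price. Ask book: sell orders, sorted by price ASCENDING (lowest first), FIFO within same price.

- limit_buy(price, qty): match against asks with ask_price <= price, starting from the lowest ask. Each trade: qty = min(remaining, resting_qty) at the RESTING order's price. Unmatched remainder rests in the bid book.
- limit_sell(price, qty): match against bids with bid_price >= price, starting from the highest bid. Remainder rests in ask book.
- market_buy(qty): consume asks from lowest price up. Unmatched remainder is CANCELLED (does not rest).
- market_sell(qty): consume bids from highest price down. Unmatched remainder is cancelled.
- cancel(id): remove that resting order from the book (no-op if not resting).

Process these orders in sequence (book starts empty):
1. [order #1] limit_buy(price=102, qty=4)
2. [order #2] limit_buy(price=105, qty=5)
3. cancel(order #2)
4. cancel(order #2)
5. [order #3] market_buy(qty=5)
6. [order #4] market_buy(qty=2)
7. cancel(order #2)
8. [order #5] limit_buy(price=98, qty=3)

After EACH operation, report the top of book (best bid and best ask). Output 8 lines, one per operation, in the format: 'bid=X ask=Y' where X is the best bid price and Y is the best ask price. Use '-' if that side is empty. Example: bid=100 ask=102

After op 1 [order #1] limit_buy(price=102, qty=4): fills=none; bids=[#1:4@102] asks=[-]
After op 2 [order #2] limit_buy(price=105, qty=5): fills=none; bids=[#2:5@105 #1:4@102] asks=[-]
After op 3 cancel(order #2): fills=none; bids=[#1:4@102] asks=[-]
After op 4 cancel(order #2): fills=none; bids=[#1:4@102] asks=[-]
After op 5 [order #3] market_buy(qty=5): fills=none; bids=[#1:4@102] asks=[-]
After op 6 [order #4] market_buy(qty=2): fills=none; bids=[#1:4@102] asks=[-]
After op 7 cancel(order #2): fills=none; bids=[#1:4@102] asks=[-]
After op 8 [order #5] limit_buy(price=98, qty=3): fills=none; bids=[#1:4@102 #5:3@98] asks=[-]

Answer: bid=102 ask=-
bid=105 ask=-
bid=102 ask=-
bid=102 ask=-
bid=102 ask=-
bid=102 ask=-
bid=102 ask=-
bid=102 ask=-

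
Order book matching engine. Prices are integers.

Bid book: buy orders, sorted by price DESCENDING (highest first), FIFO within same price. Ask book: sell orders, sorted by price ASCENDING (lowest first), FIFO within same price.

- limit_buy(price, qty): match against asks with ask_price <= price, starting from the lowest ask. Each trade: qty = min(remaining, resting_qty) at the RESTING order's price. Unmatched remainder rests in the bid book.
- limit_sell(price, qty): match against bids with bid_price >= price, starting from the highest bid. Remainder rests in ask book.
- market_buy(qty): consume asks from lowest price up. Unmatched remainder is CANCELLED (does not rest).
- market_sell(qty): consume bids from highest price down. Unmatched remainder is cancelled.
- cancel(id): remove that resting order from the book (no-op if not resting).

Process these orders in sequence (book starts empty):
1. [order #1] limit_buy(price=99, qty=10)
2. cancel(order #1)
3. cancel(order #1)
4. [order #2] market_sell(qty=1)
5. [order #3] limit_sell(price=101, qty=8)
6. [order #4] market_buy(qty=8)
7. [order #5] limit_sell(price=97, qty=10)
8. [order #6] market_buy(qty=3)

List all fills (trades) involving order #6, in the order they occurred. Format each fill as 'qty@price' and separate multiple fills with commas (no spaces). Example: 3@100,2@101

Answer: 3@97

Derivation:
After op 1 [order #1] limit_buy(price=99, qty=10): fills=none; bids=[#1:10@99] asks=[-]
After op 2 cancel(order #1): fills=none; bids=[-] asks=[-]
After op 3 cancel(order #1): fills=none; bids=[-] asks=[-]
After op 4 [order #2] market_sell(qty=1): fills=none; bids=[-] asks=[-]
After op 5 [order #3] limit_sell(price=101, qty=8): fills=none; bids=[-] asks=[#3:8@101]
After op 6 [order #4] market_buy(qty=8): fills=#4x#3:8@101; bids=[-] asks=[-]
After op 7 [order #5] limit_sell(price=97, qty=10): fills=none; bids=[-] asks=[#5:10@97]
After op 8 [order #6] market_buy(qty=3): fills=#6x#5:3@97; bids=[-] asks=[#5:7@97]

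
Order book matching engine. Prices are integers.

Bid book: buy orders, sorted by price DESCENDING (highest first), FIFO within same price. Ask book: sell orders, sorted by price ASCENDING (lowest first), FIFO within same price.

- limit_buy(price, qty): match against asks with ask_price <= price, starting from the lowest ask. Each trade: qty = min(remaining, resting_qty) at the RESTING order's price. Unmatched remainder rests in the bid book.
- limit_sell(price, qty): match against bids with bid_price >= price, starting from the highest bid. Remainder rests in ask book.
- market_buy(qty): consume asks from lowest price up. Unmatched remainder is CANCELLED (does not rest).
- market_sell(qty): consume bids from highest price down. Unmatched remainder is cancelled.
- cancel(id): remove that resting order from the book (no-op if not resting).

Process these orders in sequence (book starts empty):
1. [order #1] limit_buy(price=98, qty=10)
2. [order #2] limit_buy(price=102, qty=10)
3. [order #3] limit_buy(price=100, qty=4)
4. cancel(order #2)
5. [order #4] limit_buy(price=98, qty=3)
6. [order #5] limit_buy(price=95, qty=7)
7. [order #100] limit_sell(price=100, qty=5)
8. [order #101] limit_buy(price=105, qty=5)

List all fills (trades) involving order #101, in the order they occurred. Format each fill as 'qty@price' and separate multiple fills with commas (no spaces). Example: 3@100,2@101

After op 1 [order #1] limit_buy(price=98, qty=10): fills=none; bids=[#1:10@98] asks=[-]
After op 2 [order #2] limit_buy(price=102, qty=10): fills=none; bids=[#2:10@102 #1:10@98] asks=[-]
After op 3 [order #3] limit_buy(price=100, qty=4): fills=none; bids=[#2:10@102 #3:4@100 #1:10@98] asks=[-]
After op 4 cancel(order #2): fills=none; bids=[#3:4@100 #1:10@98] asks=[-]
After op 5 [order #4] limit_buy(price=98, qty=3): fills=none; bids=[#3:4@100 #1:10@98 #4:3@98] asks=[-]
After op 6 [order #5] limit_buy(price=95, qty=7): fills=none; bids=[#3:4@100 #1:10@98 #4:3@98 #5:7@95] asks=[-]
After op 7 [order #100] limit_sell(price=100, qty=5): fills=#3x#100:4@100; bids=[#1:10@98 #4:3@98 #5:7@95] asks=[#100:1@100]
After op 8 [order #101] limit_buy(price=105, qty=5): fills=#101x#100:1@100; bids=[#101:4@105 #1:10@98 #4:3@98 #5:7@95] asks=[-]

Answer: 1@100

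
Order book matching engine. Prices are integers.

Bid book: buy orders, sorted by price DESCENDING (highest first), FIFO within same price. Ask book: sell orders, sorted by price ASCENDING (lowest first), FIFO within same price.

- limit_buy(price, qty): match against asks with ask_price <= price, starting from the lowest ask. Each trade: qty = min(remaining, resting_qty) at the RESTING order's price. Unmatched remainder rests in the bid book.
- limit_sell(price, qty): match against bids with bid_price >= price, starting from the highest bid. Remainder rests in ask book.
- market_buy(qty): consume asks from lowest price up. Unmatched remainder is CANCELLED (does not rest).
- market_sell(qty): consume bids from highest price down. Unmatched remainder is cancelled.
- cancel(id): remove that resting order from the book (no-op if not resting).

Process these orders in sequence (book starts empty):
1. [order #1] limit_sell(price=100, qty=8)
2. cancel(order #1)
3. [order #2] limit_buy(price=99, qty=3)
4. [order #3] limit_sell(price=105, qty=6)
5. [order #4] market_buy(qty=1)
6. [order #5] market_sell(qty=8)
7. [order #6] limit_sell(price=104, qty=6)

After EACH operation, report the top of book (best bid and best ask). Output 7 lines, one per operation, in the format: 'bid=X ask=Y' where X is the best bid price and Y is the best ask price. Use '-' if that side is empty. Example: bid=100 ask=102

Answer: bid=- ask=100
bid=- ask=-
bid=99 ask=-
bid=99 ask=105
bid=99 ask=105
bid=- ask=105
bid=- ask=104

Derivation:
After op 1 [order #1] limit_sell(price=100, qty=8): fills=none; bids=[-] asks=[#1:8@100]
After op 2 cancel(order #1): fills=none; bids=[-] asks=[-]
After op 3 [order #2] limit_buy(price=99, qty=3): fills=none; bids=[#2:3@99] asks=[-]
After op 4 [order #3] limit_sell(price=105, qty=6): fills=none; bids=[#2:3@99] asks=[#3:6@105]
After op 5 [order #4] market_buy(qty=1): fills=#4x#3:1@105; bids=[#2:3@99] asks=[#3:5@105]
After op 6 [order #5] market_sell(qty=8): fills=#2x#5:3@99; bids=[-] asks=[#3:5@105]
After op 7 [order #6] limit_sell(price=104, qty=6): fills=none; bids=[-] asks=[#6:6@104 #3:5@105]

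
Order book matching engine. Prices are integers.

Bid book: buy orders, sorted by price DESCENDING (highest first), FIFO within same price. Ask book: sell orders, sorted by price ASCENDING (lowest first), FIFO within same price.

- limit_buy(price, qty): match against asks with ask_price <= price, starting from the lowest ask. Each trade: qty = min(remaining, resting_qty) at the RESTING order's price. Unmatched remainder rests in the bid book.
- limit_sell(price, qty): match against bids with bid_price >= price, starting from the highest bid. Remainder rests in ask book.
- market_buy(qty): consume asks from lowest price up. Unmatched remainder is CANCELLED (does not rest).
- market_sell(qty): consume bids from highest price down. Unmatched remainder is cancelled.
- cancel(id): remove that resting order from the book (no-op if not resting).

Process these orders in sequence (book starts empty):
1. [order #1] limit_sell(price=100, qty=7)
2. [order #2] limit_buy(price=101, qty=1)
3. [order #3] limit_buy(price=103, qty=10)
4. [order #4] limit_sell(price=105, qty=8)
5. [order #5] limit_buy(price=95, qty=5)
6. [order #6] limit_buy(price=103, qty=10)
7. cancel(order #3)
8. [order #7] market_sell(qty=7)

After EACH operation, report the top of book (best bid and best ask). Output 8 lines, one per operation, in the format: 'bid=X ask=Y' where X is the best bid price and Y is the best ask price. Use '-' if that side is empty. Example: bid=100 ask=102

After op 1 [order #1] limit_sell(price=100, qty=7): fills=none; bids=[-] asks=[#1:7@100]
After op 2 [order #2] limit_buy(price=101, qty=1): fills=#2x#1:1@100; bids=[-] asks=[#1:6@100]
After op 3 [order #3] limit_buy(price=103, qty=10): fills=#3x#1:6@100; bids=[#3:4@103] asks=[-]
After op 4 [order #4] limit_sell(price=105, qty=8): fills=none; bids=[#3:4@103] asks=[#4:8@105]
After op 5 [order #5] limit_buy(price=95, qty=5): fills=none; bids=[#3:4@103 #5:5@95] asks=[#4:8@105]
After op 6 [order #6] limit_buy(price=103, qty=10): fills=none; bids=[#3:4@103 #6:10@103 #5:5@95] asks=[#4:8@105]
After op 7 cancel(order #3): fills=none; bids=[#6:10@103 #5:5@95] asks=[#4:8@105]
After op 8 [order #7] market_sell(qty=7): fills=#6x#7:7@103; bids=[#6:3@103 #5:5@95] asks=[#4:8@105]

Answer: bid=- ask=100
bid=- ask=100
bid=103 ask=-
bid=103 ask=105
bid=103 ask=105
bid=103 ask=105
bid=103 ask=105
bid=103 ask=105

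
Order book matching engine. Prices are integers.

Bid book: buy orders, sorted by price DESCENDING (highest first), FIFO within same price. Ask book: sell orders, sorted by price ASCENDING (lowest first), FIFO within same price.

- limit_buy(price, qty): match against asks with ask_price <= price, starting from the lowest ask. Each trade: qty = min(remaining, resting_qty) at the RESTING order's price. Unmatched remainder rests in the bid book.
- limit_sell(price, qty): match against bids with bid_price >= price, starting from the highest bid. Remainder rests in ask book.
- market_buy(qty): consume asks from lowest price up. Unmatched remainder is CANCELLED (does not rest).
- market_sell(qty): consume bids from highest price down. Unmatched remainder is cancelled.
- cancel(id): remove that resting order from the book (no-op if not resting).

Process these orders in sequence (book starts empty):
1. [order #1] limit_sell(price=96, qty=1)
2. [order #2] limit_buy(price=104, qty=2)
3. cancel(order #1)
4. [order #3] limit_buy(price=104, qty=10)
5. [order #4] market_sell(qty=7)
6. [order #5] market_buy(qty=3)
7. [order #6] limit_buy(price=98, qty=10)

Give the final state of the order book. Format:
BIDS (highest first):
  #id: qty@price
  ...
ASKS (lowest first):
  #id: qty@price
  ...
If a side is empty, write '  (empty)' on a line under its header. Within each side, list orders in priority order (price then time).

Answer: BIDS (highest first):
  #3: 4@104
  #6: 10@98
ASKS (lowest first):
  (empty)

Derivation:
After op 1 [order #1] limit_sell(price=96, qty=1): fills=none; bids=[-] asks=[#1:1@96]
After op 2 [order #2] limit_buy(price=104, qty=2): fills=#2x#1:1@96; bids=[#2:1@104] asks=[-]
After op 3 cancel(order #1): fills=none; bids=[#2:1@104] asks=[-]
After op 4 [order #3] limit_buy(price=104, qty=10): fills=none; bids=[#2:1@104 #3:10@104] asks=[-]
After op 5 [order #4] market_sell(qty=7): fills=#2x#4:1@104 #3x#4:6@104; bids=[#3:4@104] asks=[-]
After op 6 [order #5] market_buy(qty=3): fills=none; bids=[#3:4@104] asks=[-]
After op 7 [order #6] limit_buy(price=98, qty=10): fills=none; bids=[#3:4@104 #6:10@98] asks=[-]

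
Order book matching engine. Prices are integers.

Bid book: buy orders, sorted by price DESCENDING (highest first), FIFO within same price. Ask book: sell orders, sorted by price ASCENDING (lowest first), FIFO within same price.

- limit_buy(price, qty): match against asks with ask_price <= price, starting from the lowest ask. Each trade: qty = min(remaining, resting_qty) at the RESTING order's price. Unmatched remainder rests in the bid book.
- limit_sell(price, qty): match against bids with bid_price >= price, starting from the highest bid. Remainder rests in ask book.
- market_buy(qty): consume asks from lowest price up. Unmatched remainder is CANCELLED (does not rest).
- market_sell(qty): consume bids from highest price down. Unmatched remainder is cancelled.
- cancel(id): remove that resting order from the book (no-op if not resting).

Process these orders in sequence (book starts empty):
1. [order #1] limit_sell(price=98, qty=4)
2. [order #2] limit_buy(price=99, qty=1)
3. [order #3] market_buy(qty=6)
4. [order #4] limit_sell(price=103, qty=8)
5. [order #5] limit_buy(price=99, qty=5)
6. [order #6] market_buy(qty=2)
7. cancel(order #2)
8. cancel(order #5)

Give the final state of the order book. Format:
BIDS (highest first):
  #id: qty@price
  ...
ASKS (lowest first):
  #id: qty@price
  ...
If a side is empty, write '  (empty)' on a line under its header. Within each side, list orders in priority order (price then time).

After op 1 [order #1] limit_sell(price=98, qty=4): fills=none; bids=[-] asks=[#1:4@98]
After op 2 [order #2] limit_buy(price=99, qty=1): fills=#2x#1:1@98; bids=[-] asks=[#1:3@98]
After op 3 [order #3] market_buy(qty=6): fills=#3x#1:3@98; bids=[-] asks=[-]
After op 4 [order #4] limit_sell(price=103, qty=8): fills=none; bids=[-] asks=[#4:8@103]
After op 5 [order #5] limit_buy(price=99, qty=5): fills=none; bids=[#5:5@99] asks=[#4:8@103]
After op 6 [order #6] market_buy(qty=2): fills=#6x#4:2@103; bids=[#5:5@99] asks=[#4:6@103]
After op 7 cancel(order #2): fills=none; bids=[#5:5@99] asks=[#4:6@103]
After op 8 cancel(order #5): fills=none; bids=[-] asks=[#4:6@103]

Answer: BIDS (highest first):
  (empty)
ASKS (lowest first):
  #4: 6@103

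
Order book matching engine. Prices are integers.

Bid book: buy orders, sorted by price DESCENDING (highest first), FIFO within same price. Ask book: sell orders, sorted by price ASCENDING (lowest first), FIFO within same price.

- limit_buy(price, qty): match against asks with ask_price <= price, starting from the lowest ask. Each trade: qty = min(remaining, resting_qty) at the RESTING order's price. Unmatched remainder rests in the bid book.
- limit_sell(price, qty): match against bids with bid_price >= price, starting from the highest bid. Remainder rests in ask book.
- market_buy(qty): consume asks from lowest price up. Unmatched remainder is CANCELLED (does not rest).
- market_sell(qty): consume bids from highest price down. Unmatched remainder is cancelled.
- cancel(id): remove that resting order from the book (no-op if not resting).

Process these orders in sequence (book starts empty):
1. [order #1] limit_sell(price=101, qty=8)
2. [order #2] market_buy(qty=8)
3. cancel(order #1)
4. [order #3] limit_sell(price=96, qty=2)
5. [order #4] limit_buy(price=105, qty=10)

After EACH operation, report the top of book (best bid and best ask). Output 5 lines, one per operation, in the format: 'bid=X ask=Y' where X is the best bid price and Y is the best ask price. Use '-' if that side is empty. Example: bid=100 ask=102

Answer: bid=- ask=101
bid=- ask=-
bid=- ask=-
bid=- ask=96
bid=105 ask=-

Derivation:
After op 1 [order #1] limit_sell(price=101, qty=8): fills=none; bids=[-] asks=[#1:8@101]
After op 2 [order #2] market_buy(qty=8): fills=#2x#1:8@101; bids=[-] asks=[-]
After op 3 cancel(order #1): fills=none; bids=[-] asks=[-]
After op 4 [order #3] limit_sell(price=96, qty=2): fills=none; bids=[-] asks=[#3:2@96]
After op 5 [order #4] limit_buy(price=105, qty=10): fills=#4x#3:2@96; bids=[#4:8@105] asks=[-]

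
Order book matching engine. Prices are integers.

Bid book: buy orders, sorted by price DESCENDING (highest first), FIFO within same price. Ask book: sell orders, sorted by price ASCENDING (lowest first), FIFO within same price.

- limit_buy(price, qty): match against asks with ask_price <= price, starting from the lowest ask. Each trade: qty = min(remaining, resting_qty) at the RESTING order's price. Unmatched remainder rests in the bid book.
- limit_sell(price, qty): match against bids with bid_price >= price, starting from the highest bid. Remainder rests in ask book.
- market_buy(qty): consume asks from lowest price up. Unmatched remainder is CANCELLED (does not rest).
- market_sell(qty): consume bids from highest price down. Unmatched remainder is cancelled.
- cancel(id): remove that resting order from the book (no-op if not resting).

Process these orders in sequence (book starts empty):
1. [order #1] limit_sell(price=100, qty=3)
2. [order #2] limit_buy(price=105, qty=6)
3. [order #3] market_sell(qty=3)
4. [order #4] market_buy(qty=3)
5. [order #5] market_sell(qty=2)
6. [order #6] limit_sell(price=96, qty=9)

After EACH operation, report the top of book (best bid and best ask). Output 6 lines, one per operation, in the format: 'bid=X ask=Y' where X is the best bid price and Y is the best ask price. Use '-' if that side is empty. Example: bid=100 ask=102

After op 1 [order #1] limit_sell(price=100, qty=3): fills=none; bids=[-] asks=[#1:3@100]
After op 2 [order #2] limit_buy(price=105, qty=6): fills=#2x#1:3@100; bids=[#2:3@105] asks=[-]
After op 3 [order #3] market_sell(qty=3): fills=#2x#3:3@105; bids=[-] asks=[-]
After op 4 [order #4] market_buy(qty=3): fills=none; bids=[-] asks=[-]
After op 5 [order #5] market_sell(qty=2): fills=none; bids=[-] asks=[-]
After op 6 [order #6] limit_sell(price=96, qty=9): fills=none; bids=[-] asks=[#6:9@96]

Answer: bid=- ask=100
bid=105 ask=-
bid=- ask=-
bid=- ask=-
bid=- ask=-
bid=- ask=96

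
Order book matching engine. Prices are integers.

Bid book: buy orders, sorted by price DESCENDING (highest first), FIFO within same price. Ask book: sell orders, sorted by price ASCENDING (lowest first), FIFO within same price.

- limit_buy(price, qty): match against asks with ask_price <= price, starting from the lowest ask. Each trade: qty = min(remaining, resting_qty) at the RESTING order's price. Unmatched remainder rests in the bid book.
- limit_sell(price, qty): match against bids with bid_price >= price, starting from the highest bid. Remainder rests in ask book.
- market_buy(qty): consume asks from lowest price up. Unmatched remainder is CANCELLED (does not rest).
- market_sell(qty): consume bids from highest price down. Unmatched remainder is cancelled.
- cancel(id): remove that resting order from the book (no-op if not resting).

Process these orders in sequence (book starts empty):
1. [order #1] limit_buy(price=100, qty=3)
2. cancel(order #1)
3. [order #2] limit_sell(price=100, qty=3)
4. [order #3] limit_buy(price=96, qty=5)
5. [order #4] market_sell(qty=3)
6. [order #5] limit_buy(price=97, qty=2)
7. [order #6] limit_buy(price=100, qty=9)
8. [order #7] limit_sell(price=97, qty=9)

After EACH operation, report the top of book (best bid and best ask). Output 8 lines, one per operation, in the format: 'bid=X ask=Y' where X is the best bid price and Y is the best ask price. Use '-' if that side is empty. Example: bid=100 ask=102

Answer: bid=100 ask=-
bid=- ask=-
bid=- ask=100
bid=96 ask=100
bid=96 ask=100
bid=97 ask=100
bid=100 ask=-
bid=96 ask=97

Derivation:
After op 1 [order #1] limit_buy(price=100, qty=3): fills=none; bids=[#1:3@100] asks=[-]
After op 2 cancel(order #1): fills=none; bids=[-] asks=[-]
After op 3 [order #2] limit_sell(price=100, qty=3): fills=none; bids=[-] asks=[#2:3@100]
After op 4 [order #3] limit_buy(price=96, qty=5): fills=none; bids=[#3:5@96] asks=[#2:3@100]
After op 5 [order #4] market_sell(qty=3): fills=#3x#4:3@96; bids=[#3:2@96] asks=[#2:3@100]
After op 6 [order #5] limit_buy(price=97, qty=2): fills=none; bids=[#5:2@97 #3:2@96] asks=[#2:3@100]
After op 7 [order #6] limit_buy(price=100, qty=9): fills=#6x#2:3@100; bids=[#6:6@100 #5:2@97 #3:2@96] asks=[-]
After op 8 [order #7] limit_sell(price=97, qty=9): fills=#6x#7:6@100 #5x#7:2@97; bids=[#3:2@96] asks=[#7:1@97]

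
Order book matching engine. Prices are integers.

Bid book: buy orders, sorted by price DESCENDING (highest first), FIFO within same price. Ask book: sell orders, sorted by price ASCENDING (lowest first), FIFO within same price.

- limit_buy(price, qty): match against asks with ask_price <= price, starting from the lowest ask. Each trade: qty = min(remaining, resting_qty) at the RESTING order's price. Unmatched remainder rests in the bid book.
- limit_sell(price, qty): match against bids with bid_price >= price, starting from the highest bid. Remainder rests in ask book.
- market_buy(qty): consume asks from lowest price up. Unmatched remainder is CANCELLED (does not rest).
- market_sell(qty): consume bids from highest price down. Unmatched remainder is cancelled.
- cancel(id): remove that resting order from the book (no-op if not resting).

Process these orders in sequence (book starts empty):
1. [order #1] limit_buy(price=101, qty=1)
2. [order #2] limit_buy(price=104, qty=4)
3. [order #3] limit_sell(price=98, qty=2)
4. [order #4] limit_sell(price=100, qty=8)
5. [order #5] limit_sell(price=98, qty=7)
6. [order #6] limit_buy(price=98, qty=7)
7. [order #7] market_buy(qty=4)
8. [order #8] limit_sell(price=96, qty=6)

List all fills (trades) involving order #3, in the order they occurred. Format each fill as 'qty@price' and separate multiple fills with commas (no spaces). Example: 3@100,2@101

After op 1 [order #1] limit_buy(price=101, qty=1): fills=none; bids=[#1:1@101] asks=[-]
After op 2 [order #2] limit_buy(price=104, qty=4): fills=none; bids=[#2:4@104 #1:1@101] asks=[-]
After op 3 [order #3] limit_sell(price=98, qty=2): fills=#2x#3:2@104; bids=[#2:2@104 #1:1@101] asks=[-]
After op 4 [order #4] limit_sell(price=100, qty=8): fills=#2x#4:2@104 #1x#4:1@101; bids=[-] asks=[#4:5@100]
After op 5 [order #5] limit_sell(price=98, qty=7): fills=none; bids=[-] asks=[#5:7@98 #4:5@100]
After op 6 [order #6] limit_buy(price=98, qty=7): fills=#6x#5:7@98; bids=[-] asks=[#4:5@100]
After op 7 [order #7] market_buy(qty=4): fills=#7x#4:4@100; bids=[-] asks=[#4:1@100]
After op 8 [order #8] limit_sell(price=96, qty=6): fills=none; bids=[-] asks=[#8:6@96 #4:1@100]

Answer: 2@104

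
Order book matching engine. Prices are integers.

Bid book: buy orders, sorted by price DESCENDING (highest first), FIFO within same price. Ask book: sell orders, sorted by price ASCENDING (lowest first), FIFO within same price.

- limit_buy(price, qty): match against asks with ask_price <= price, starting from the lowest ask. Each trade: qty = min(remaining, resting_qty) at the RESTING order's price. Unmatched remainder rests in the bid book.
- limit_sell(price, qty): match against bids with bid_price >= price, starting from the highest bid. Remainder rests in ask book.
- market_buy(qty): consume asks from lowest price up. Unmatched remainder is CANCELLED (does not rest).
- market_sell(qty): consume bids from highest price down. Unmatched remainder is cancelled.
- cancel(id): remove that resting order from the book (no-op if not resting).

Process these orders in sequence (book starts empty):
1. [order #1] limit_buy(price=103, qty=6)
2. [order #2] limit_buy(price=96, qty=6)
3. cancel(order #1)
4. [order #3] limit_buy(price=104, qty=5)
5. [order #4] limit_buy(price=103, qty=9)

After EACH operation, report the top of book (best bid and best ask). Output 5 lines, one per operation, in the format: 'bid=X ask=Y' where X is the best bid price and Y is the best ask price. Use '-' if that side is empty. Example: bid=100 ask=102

Answer: bid=103 ask=-
bid=103 ask=-
bid=96 ask=-
bid=104 ask=-
bid=104 ask=-

Derivation:
After op 1 [order #1] limit_buy(price=103, qty=6): fills=none; bids=[#1:6@103] asks=[-]
After op 2 [order #2] limit_buy(price=96, qty=6): fills=none; bids=[#1:6@103 #2:6@96] asks=[-]
After op 3 cancel(order #1): fills=none; bids=[#2:6@96] asks=[-]
After op 4 [order #3] limit_buy(price=104, qty=5): fills=none; bids=[#3:5@104 #2:6@96] asks=[-]
After op 5 [order #4] limit_buy(price=103, qty=9): fills=none; bids=[#3:5@104 #4:9@103 #2:6@96] asks=[-]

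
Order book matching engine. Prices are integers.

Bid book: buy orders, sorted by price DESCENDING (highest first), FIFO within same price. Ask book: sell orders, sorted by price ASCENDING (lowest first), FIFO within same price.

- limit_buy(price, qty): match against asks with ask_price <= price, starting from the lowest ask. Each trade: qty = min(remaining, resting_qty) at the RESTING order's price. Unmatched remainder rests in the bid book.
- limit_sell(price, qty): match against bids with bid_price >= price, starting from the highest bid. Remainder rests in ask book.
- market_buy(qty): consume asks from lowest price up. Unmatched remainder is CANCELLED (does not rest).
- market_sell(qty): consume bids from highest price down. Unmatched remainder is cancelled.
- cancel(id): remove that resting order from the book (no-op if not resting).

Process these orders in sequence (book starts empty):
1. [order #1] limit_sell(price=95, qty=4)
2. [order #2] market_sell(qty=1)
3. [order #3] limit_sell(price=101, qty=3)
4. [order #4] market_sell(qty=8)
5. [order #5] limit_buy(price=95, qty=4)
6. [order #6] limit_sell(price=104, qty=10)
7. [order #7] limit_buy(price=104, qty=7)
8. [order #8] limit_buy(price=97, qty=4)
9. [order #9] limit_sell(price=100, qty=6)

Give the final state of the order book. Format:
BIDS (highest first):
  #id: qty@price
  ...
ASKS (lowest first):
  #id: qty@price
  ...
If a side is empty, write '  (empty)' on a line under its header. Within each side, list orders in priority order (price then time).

Answer: BIDS (highest first):
  #8: 4@97
ASKS (lowest first):
  #9: 6@100
  #6: 6@104

Derivation:
After op 1 [order #1] limit_sell(price=95, qty=4): fills=none; bids=[-] asks=[#1:4@95]
After op 2 [order #2] market_sell(qty=1): fills=none; bids=[-] asks=[#1:4@95]
After op 3 [order #3] limit_sell(price=101, qty=3): fills=none; bids=[-] asks=[#1:4@95 #3:3@101]
After op 4 [order #4] market_sell(qty=8): fills=none; bids=[-] asks=[#1:4@95 #3:3@101]
After op 5 [order #5] limit_buy(price=95, qty=4): fills=#5x#1:4@95; bids=[-] asks=[#3:3@101]
After op 6 [order #6] limit_sell(price=104, qty=10): fills=none; bids=[-] asks=[#3:3@101 #6:10@104]
After op 7 [order #7] limit_buy(price=104, qty=7): fills=#7x#3:3@101 #7x#6:4@104; bids=[-] asks=[#6:6@104]
After op 8 [order #8] limit_buy(price=97, qty=4): fills=none; bids=[#8:4@97] asks=[#6:6@104]
After op 9 [order #9] limit_sell(price=100, qty=6): fills=none; bids=[#8:4@97] asks=[#9:6@100 #6:6@104]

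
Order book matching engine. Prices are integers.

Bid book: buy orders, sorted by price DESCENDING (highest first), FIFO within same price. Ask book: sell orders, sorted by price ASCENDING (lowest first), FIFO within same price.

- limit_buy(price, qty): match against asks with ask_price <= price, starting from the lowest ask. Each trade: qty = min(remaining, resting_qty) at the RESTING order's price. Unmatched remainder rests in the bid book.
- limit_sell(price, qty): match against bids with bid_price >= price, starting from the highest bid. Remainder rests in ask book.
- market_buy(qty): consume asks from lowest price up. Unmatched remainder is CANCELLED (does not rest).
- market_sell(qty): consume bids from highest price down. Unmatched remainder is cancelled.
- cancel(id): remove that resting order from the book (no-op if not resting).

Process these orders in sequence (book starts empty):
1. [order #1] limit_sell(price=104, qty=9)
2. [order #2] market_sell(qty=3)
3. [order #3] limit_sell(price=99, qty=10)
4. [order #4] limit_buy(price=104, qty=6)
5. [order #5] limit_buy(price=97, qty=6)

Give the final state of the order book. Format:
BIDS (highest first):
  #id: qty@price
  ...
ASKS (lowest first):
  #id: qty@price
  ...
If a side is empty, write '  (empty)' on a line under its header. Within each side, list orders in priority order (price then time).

Answer: BIDS (highest first):
  #5: 6@97
ASKS (lowest first):
  #3: 4@99
  #1: 9@104

Derivation:
After op 1 [order #1] limit_sell(price=104, qty=9): fills=none; bids=[-] asks=[#1:9@104]
After op 2 [order #2] market_sell(qty=3): fills=none; bids=[-] asks=[#1:9@104]
After op 3 [order #3] limit_sell(price=99, qty=10): fills=none; bids=[-] asks=[#3:10@99 #1:9@104]
After op 4 [order #4] limit_buy(price=104, qty=6): fills=#4x#3:6@99; bids=[-] asks=[#3:4@99 #1:9@104]
After op 5 [order #5] limit_buy(price=97, qty=6): fills=none; bids=[#5:6@97] asks=[#3:4@99 #1:9@104]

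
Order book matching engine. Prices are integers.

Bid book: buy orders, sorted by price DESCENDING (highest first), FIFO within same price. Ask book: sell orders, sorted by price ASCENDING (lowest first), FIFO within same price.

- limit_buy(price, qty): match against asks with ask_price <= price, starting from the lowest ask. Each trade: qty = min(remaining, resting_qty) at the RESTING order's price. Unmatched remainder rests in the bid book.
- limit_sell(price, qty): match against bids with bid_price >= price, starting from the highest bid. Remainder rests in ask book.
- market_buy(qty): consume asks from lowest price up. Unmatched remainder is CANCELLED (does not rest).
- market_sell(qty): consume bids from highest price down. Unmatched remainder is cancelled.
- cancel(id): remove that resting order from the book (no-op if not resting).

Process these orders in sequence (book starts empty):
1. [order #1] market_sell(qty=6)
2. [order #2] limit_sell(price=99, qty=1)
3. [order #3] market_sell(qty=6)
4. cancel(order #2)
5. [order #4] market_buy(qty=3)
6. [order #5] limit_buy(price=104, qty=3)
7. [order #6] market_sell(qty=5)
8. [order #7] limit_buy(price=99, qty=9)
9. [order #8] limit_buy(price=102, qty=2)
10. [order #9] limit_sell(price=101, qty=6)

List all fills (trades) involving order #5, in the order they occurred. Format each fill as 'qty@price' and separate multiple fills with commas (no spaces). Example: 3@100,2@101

After op 1 [order #1] market_sell(qty=6): fills=none; bids=[-] asks=[-]
After op 2 [order #2] limit_sell(price=99, qty=1): fills=none; bids=[-] asks=[#2:1@99]
After op 3 [order #3] market_sell(qty=6): fills=none; bids=[-] asks=[#2:1@99]
After op 4 cancel(order #2): fills=none; bids=[-] asks=[-]
After op 5 [order #4] market_buy(qty=3): fills=none; bids=[-] asks=[-]
After op 6 [order #5] limit_buy(price=104, qty=3): fills=none; bids=[#5:3@104] asks=[-]
After op 7 [order #6] market_sell(qty=5): fills=#5x#6:3@104; bids=[-] asks=[-]
After op 8 [order #7] limit_buy(price=99, qty=9): fills=none; bids=[#7:9@99] asks=[-]
After op 9 [order #8] limit_buy(price=102, qty=2): fills=none; bids=[#8:2@102 #7:9@99] asks=[-]
After op 10 [order #9] limit_sell(price=101, qty=6): fills=#8x#9:2@102; bids=[#7:9@99] asks=[#9:4@101]

Answer: 3@104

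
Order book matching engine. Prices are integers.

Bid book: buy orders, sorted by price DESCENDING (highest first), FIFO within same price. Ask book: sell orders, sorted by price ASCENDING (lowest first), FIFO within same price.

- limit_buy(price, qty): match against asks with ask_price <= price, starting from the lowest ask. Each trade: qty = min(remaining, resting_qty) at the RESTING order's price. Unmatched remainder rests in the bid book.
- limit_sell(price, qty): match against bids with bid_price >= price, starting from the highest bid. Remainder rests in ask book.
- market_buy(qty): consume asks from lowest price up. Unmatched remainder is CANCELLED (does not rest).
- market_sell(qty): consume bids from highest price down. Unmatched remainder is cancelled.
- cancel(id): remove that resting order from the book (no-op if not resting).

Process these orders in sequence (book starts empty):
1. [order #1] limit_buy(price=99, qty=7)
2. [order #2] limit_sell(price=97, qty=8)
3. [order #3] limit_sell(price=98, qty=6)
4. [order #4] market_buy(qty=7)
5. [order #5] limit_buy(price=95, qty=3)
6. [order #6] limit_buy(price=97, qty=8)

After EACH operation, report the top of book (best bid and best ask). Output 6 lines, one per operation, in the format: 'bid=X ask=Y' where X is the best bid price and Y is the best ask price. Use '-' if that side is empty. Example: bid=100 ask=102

After op 1 [order #1] limit_buy(price=99, qty=7): fills=none; bids=[#1:7@99] asks=[-]
After op 2 [order #2] limit_sell(price=97, qty=8): fills=#1x#2:7@99; bids=[-] asks=[#2:1@97]
After op 3 [order #3] limit_sell(price=98, qty=6): fills=none; bids=[-] asks=[#2:1@97 #3:6@98]
After op 4 [order #4] market_buy(qty=7): fills=#4x#2:1@97 #4x#3:6@98; bids=[-] asks=[-]
After op 5 [order #5] limit_buy(price=95, qty=3): fills=none; bids=[#5:3@95] asks=[-]
After op 6 [order #6] limit_buy(price=97, qty=8): fills=none; bids=[#6:8@97 #5:3@95] asks=[-]

Answer: bid=99 ask=-
bid=- ask=97
bid=- ask=97
bid=- ask=-
bid=95 ask=-
bid=97 ask=-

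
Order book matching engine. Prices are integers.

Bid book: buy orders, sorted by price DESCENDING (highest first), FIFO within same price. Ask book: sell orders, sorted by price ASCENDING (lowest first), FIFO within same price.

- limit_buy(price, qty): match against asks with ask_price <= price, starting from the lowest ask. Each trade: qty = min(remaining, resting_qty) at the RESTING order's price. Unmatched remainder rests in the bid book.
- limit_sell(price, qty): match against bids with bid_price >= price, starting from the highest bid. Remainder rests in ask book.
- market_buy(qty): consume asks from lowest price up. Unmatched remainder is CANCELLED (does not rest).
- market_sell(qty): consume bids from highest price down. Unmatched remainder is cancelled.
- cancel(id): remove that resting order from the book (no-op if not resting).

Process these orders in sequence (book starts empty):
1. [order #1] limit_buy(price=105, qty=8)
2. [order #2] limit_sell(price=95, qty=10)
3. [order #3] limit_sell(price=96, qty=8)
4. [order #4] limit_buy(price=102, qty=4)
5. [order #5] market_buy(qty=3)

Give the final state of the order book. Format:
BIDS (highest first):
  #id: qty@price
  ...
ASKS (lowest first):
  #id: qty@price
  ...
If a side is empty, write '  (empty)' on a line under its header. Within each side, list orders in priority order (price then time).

Answer: BIDS (highest first):
  (empty)
ASKS (lowest first):
  #3: 3@96

Derivation:
After op 1 [order #1] limit_buy(price=105, qty=8): fills=none; bids=[#1:8@105] asks=[-]
After op 2 [order #2] limit_sell(price=95, qty=10): fills=#1x#2:8@105; bids=[-] asks=[#2:2@95]
After op 3 [order #3] limit_sell(price=96, qty=8): fills=none; bids=[-] asks=[#2:2@95 #3:8@96]
After op 4 [order #4] limit_buy(price=102, qty=4): fills=#4x#2:2@95 #4x#3:2@96; bids=[-] asks=[#3:6@96]
After op 5 [order #5] market_buy(qty=3): fills=#5x#3:3@96; bids=[-] asks=[#3:3@96]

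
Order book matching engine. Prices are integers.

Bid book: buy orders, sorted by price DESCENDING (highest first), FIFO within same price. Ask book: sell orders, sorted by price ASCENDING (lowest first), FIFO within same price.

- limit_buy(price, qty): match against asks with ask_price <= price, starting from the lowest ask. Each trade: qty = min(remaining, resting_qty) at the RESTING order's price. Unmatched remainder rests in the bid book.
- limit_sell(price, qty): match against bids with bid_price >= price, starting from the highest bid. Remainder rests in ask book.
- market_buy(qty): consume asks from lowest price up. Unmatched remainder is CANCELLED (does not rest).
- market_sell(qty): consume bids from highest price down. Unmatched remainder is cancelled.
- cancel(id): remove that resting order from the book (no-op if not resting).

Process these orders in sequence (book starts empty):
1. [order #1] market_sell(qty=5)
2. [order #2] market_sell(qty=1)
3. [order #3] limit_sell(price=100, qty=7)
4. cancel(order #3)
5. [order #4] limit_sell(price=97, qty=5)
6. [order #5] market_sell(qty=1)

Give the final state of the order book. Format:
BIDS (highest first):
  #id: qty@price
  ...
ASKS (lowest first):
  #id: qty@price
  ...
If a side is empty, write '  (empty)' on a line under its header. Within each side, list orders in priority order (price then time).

After op 1 [order #1] market_sell(qty=5): fills=none; bids=[-] asks=[-]
After op 2 [order #2] market_sell(qty=1): fills=none; bids=[-] asks=[-]
After op 3 [order #3] limit_sell(price=100, qty=7): fills=none; bids=[-] asks=[#3:7@100]
After op 4 cancel(order #3): fills=none; bids=[-] asks=[-]
After op 5 [order #4] limit_sell(price=97, qty=5): fills=none; bids=[-] asks=[#4:5@97]
After op 6 [order #5] market_sell(qty=1): fills=none; bids=[-] asks=[#4:5@97]

Answer: BIDS (highest first):
  (empty)
ASKS (lowest first):
  #4: 5@97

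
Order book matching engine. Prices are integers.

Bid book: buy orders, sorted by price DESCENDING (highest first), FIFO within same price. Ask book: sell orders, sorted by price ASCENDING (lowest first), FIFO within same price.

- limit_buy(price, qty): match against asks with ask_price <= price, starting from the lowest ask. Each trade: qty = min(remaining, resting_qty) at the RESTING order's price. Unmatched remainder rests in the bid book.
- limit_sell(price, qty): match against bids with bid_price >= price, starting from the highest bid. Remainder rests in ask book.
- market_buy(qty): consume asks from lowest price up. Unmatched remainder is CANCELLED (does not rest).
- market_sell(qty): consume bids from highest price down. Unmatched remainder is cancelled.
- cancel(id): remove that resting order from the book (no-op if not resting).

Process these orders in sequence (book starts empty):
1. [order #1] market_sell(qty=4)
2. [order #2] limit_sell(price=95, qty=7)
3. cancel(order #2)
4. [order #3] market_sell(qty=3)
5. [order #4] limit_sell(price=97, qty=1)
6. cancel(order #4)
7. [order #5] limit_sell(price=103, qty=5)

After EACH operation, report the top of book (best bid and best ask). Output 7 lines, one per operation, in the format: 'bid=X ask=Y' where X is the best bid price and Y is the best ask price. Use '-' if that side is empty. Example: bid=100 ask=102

Answer: bid=- ask=-
bid=- ask=95
bid=- ask=-
bid=- ask=-
bid=- ask=97
bid=- ask=-
bid=- ask=103

Derivation:
After op 1 [order #1] market_sell(qty=4): fills=none; bids=[-] asks=[-]
After op 2 [order #2] limit_sell(price=95, qty=7): fills=none; bids=[-] asks=[#2:7@95]
After op 3 cancel(order #2): fills=none; bids=[-] asks=[-]
After op 4 [order #3] market_sell(qty=3): fills=none; bids=[-] asks=[-]
After op 5 [order #4] limit_sell(price=97, qty=1): fills=none; bids=[-] asks=[#4:1@97]
After op 6 cancel(order #4): fills=none; bids=[-] asks=[-]
After op 7 [order #5] limit_sell(price=103, qty=5): fills=none; bids=[-] asks=[#5:5@103]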